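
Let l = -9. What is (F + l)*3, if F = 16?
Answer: 21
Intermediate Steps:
(F + l)*3 = (16 - 9)*3 = 7*3 = 21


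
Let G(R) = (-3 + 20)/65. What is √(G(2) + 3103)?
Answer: 4*√819455/65 ≈ 55.707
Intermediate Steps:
G(R) = 17/65 (G(R) = 17*(1/65) = 17/65)
√(G(2) + 3103) = √(17/65 + 3103) = √(201712/65) = 4*√819455/65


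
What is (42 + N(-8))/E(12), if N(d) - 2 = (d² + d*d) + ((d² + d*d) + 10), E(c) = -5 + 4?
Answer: -310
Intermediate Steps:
E(c) = -1
N(d) = 12 + 4*d² (N(d) = 2 + ((d² + d*d) + ((d² + d*d) + 10)) = 2 + ((d² + d²) + ((d² + d²) + 10)) = 2 + (2*d² + (2*d² + 10)) = 2 + (2*d² + (10 + 2*d²)) = 2 + (10 + 4*d²) = 12 + 4*d²)
(42 + N(-8))/E(12) = (42 + (12 + 4*(-8)²))/(-1) = (42 + (12 + 4*64))*(-1) = (42 + (12 + 256))*(-1) = (42 + 268)*(-1) = 310*(-1) = -310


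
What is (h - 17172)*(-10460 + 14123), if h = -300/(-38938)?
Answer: -1224619720434/19469 ≈ -6.2901e+7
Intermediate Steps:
h = 150/19469 (h = -300*(-1/38938) = 150/19469 ≈ 0.0077046)
(h - 17172)*(-10460 + 14123) = (150/19469 - 17172)*(-10460 + 14123) = -334321518/19469*3663 = -1224619720434/19469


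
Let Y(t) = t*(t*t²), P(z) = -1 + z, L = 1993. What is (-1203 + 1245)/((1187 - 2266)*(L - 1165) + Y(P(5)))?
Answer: -21/446578 ≈ -4.7024e-5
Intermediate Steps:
Y(t) = t⁴ (Y(t) = t*t³ = t⁴)
(-1203 + 1245)/((1187 - 2266)*(L - 1165) + Y(P(5))) = (-1203 + 1245)/((1187 - 2266)*(1993 - 1165) + (-1 + 5)⁴) = 42/(-1079*828 + 4⁴) = 42/(-893412 + 256) = 42/(-893156) = 42*(-1/893156) = -21/446578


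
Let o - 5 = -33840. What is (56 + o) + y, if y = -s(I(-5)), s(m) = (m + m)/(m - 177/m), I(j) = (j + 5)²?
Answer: -33779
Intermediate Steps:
I(j) = (5 + j)²
s(m) = 2*m/(m - 177/m) (s(m) = (2*m)/(m - 177/m) = 2*m/(m - 177/m))
o = -33835 (o = 5 - 33840 = -33835)
y = 0 (y = -2*((5 - 5)²)²/(-177 + ((5 - 5)²)²) = -2*(0²)²/(-177 + (0²)²) = -2*0²/(-177 + 0²) = -2*0/(-177 + 0) = -2*0/(-177) = -2*0*(-1)/177 = -1*0 = 0)
(56 + o) + y = (56 - 33835) + 0 = -33779 + 0 = -33779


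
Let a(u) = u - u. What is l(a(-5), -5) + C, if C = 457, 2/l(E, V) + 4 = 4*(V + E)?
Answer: 5483/12 ≈ 456.92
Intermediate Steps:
a(u) = 0
l(E, V) = 2/(-4 + 4*E + 4*V) (l(E, V) = 2/(-4 + 4*(V + E)) = 2/(-4 + 4*(E + V)) = 2/(-4 + (4*E + 4*V)) = 2/(-4 + 4*E + 4*V))
l(a(-5), -5) + C = 1/(2*(-1 + 0 - 5)) + 457 = (½)/(-6) + 457 = (½)*(-⅙) + 457 = -1/12 + 457 = 5483/12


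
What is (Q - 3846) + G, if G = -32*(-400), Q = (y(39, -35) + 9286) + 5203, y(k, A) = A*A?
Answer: 24668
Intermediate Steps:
y(k, A) = A²
Q = 15714 (Q = ((-35)² + 9286) + 5203 = (1225 + 9286) + 5203 = 10511 + 5203 = 15714)
G = 12800
(Q - 3846) + G = (15714 - 3846) + 12800 = 11868 + 12800 = 24668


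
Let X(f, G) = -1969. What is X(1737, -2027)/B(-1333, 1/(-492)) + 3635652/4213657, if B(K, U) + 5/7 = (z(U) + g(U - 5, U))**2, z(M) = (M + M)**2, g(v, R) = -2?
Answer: -212381959005515615892/354910385523477679 ≈ -598.41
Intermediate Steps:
z(M) = 4*M**2 (z(M) = (2*M)**2 = 4*M**2)
B(K, U) = -5/7 + (-2 + 4*U**2)**2 (B(K, U) = -5/7 + (4*U**2 - 2)**2 = -5/7 + (-2 + 4*U**2)**2)
X(1737, -2027)/B(-1333, 1/(-492)) + 3635652/4213657 = -1969/(-5/7 + 4*(-1 + 2*(1/(-492))**2)**2) + 3635652/4213657 = -1969/(-5/7 + 4*(-1 + 2*(-1/492)**2)**2) + 3635652*(1/4213657) = -1969/(-5/7 + 4*(-1 + 2*(1/242064))**2) + 3635652/4213657 = -1969/(-5/7 + 4*(-1 + 1/121032)**2) + 3635652/4213657 = -1969/(-5/7 + 4*(-121031/121032)**2) + 3635652/4213657 = -1969/(-5/7 + 4*(14648502961/14648745024)) + 3635652/4213657 = -1969/(-5/7 + 14648502961/3662186256) + 3635652/4213657 = -1969/84228589447/25635303792 + 3635652/4213657 = -1969*25635303792/84228589447 + 3635652/4213657 = -50475913166448/84228589447 + 3635652/4213657 = -212381959005515615892/354910385523477679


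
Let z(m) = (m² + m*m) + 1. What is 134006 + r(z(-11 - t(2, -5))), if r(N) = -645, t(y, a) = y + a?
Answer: 133361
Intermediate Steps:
t(y, a) = a + y
z(m) = 1 + 2*m² (z(m) = (m² + m²) + 1 = 2*m² + 1 = 1 + 2*m²)
134006 + r(z(-11 - t(2, -5))) = 134006 - 645 = 133361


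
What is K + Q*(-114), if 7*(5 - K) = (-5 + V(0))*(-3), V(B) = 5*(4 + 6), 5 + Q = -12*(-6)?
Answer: -53296/7 ≈ -7613.7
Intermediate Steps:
Q = 67 (Q = -5 - 12*(-6) = -5 + 72 = 67)
V(B) = 50 (V(B) = 5*10 = 50)
K = 170/7 (K = 5 - (-5 + 50)*(-3)/7 = 5 - 45*(-3)/7 = 5 - ⅐*(-135) = 5 + 135/7 = 170/7 ≈ 24.286)
K + Q*(-114) = 170/7 + 67*(-114) = 170/7 - 7638 = -53296/7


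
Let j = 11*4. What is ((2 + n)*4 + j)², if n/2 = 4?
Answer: 7056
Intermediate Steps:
n = 8 (n = 2*4 = 8)
j = 44
((2 + n)*4 + j)² = ((2 + 8)*4 + 44)² = (10*4 + 44)² = (40 + 44)² = 84² = 7056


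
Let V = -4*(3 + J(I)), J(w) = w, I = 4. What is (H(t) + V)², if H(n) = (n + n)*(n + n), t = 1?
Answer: 576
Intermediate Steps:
V = -28 (V = -4*(3 + 4) = -4*7 = -28)
H(n) = 4*n² (H(n) = (2*n)*(2*n) = 4*n²)
(H(t) + V)² = (4*1² - 28)² = (4*1 - 28)² = (4 - 28)² = (-24)² = 576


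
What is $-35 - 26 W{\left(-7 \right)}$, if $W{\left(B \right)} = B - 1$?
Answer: $173$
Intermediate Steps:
$W{\left(B \right)} = -1 + B$
$-35 - 26 W{\left(-7 \right)} = -35 - 26 \left(-1 - 7\right) = -35 - -208 = -35 + 208 = 173$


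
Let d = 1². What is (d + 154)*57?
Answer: 8835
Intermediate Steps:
d = 1
(d + 154)*57 = (1 + 154)*57 = 155*57 = 8835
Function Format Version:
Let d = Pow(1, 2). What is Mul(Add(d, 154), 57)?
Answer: 8835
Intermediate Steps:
d = 1
Mul(Add(d, 154), 57) = Mul(Add(1, 154), 57) = Mul(155, 57) = 8835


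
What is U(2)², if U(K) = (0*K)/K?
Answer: 0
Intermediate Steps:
U(K) = 0 (U(K) = 0/K = 0)
U(2)² = 0² = 0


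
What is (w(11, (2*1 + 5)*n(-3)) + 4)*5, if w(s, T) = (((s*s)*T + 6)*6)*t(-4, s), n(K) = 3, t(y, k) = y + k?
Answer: 534890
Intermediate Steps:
t(y, k) = k + y
w(s, T) = (-4 + s)*(36 + 6*T*s**2) (w(s, T) = (((s*s)*T + 6)*6)*(s - 4) = ((s**2*T + 6)*6)*(-4 + s) = ((T*s**2 + 6)*6)*(-4 + s) = ((6 + T*s**2)*6)*(-4 + s) = (36 + 6*T*s**2)*(-4 + s) = (-4 + s)*(36 + 6*T*s**2))
(w(11, (2*1 + 5)*n(-3)) + 4)*5 = (6*(-4 + 11)*(6 + ((2*1 + 5)*3)*11**2) + 4)*5 = (6*7*(6 + ((2 + 5)*3)*121) + 4)*5 = (6*7*(6 + (7*3)*121) + 4)*5 = (6*7*(6 + 21*121) + 4)*5 = (6*7*(6 + 2541) + 4)*5 = (6*7*2547 + 4)*5 = (106974 + 4)*5 = 106978*5 = 534890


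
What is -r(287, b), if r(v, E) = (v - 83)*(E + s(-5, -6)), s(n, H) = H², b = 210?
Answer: -50184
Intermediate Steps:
r(v, E) = (-83 + v)*(36 + E) (r(v, E) = (v - 83)*(E + (-6)²) = (-83 + v)*(E + 36) = (-83 + v)*(36 + E))
-r(287, b) = -(-2988 - 83*210 + 36*287 + 210*287) = -(-2988 - 17430 + 10332 + 60270) = -1*50184 = -50184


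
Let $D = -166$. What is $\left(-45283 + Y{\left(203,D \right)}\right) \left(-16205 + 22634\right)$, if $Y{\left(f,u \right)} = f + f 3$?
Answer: $-285904059$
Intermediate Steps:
$Y{\left(f,u \right)} = 4 f$ ($Y{\left(f,u \right)} = f + 3 f = 4 f$)
$\left(-45283 + Y{\left(203,D \right)}\right) \left(-16205 + 22634\right) = \left(-45283 + 4 \cdot 203\right) \left(-16205 + 22634\right) = \left(-45283 + 812\right) 6429 = \left(-44471\right) 6429 = -285904059$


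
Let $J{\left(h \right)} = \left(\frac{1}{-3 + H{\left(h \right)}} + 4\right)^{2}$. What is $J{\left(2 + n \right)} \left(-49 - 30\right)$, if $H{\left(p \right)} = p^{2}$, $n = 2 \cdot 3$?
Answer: $- \frac{4741975}{3721} \approx -1274.4$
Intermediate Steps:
$n = 6$
$J{\left(h \right)} = \left(4 + \frac{1}{-3 + h^{2}}\right)^{2}$ ($J{\left(h \right)} = \left(\frac{1}{-3 + h^{2}} + 4\right)^{2} = \left(4 + \frac{1}{-3 + h^{2}}\right)^{2}$)
$J{\left(2 + n \right)} \left(-49 - 30\right) = \frac{\left(-11 + 4 \left(2 + 6\right)^{2}\right)^{2}}{\left(-3 + \left(2 + 6\right)^{2}\right)^{2}} \left(-49 - 30\right) = \frac{\left(-11 + 4 \cdot 8^{2}\right)^{2}}{\left(-3 + 8^{2}\right)^{2}} \left(-79\right) = \frac{\left(-11 + 4 \cdot 64\right)^{2}}{\left(-3 + 64\right)^{2}} \left(-79\right) = \frac{\left(-11 + 256\right)^{2}}{3721} \left(-79\right) = 245^{2} \cdot \frac{1}{3721} \left(-79\right) = 60025 \cdot \frac{1}{3721} \left(-79\right) = \frac{60025}{3721} \left(-79\right) = - \frac{4741975}{3721}$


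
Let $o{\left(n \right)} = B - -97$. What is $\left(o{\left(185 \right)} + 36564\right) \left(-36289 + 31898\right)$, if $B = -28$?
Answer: $-160855503$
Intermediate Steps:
$o{\left(n \right)} = 69$ ($o{\left(n \right)} = -28 - -97 = -28 + 97 = 69$)
$\left(o{\left(185 \right)} + 36564\right) \left(-36289 + 31898\right) = \left(69 + 36564\right) \left(-36289 + 31898\right) = 36633 \left(-4391\right) = -160855503$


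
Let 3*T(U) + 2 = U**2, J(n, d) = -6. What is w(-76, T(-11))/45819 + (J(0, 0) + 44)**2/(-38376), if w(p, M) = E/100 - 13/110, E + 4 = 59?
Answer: -40422595/1074547188 ≈ -0.037618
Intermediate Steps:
E = 55 (E = -4 + 59 = 55)
T(U) = -2/3 + U**2/3
w(p, M) = 19/44 (w(p, M) = 55/100 - 13/110 = 55*(1/100) - 13*1/110 = 11/20 - 13/110 = 19/44)
w(-76, T(-11))/45819 + (J(0, 0) + 44)**2/(-38376) = (19/44)/45819 + (-6 + 44)**2/(-38376) = (19/44)*(1/45819) + 38**2*(-1/38376) = 19/2016036 + 1444*(-1/38376) = 19/2016036 - 361/9594 = -40422595/1074547188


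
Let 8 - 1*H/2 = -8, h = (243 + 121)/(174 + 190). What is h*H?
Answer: 32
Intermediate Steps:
h = 1 (h = 364/364 = 364*(1/364) = 1)
H = 32 (H = 16 - 2*(-8) = 16 + 16 = 32)
h*H = 1*32 = 32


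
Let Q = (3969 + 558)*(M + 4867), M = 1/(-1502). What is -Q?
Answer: -33093424791/1502 ≈ -2.2033e+7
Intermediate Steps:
M = -1/1502 ≈ -0.00066578
Q = 33093424791/1502 (Q = (3969 + 558)*(-1/1502 + 4867) = 4527*(7310233/1502) = 33093424791/1502 ≈ 2.2033e+7)
-Q = -1*33093424791/1502 = -33093424791/1502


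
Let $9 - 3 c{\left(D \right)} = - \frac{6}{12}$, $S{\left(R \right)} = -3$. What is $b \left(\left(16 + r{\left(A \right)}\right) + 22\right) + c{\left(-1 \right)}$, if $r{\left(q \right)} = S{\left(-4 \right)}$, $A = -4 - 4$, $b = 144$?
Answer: $\frac{30259}{6} \approx 5043.2$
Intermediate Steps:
$c{\left(D \right)} = \frac{19}{6}$ ($c{\left(D \right)} = 3 - \frac{\left(-6\right) \frac{1}{12}}{3} = 3 - - \frac{1}{6} = 3 + \frac{1}{6} = \frac{19}{6}$)
$A = -8$ ($A = -4 - 4 = -8$)
$r{\left(q \right)} = -3$
$b \left(\left(16 + r{\left(A \right)}\right) + 22\right) + c{\left(-1 \right)} = 144 \left(\left(16 - 3\right) + 22\right) + \frac{19}{6} = 144 \left(13 + 22\right) + \frac{19}{6} = 144 \cdot 35 + \frac{19}{6} = 5040 + \frac{19}{6} = \frac{30259}{6}$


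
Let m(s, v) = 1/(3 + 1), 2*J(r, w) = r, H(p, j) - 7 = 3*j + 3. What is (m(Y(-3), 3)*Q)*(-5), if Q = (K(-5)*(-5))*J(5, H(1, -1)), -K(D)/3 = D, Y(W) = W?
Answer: 1875/8 ≈ 234.38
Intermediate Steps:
H(p, j) = 10 + 3*j (H(p, j) = 7 + (3*j + 3) = 7 + (3 + 3*j) = 10 + 3*j)
J(r, w) = r/2
K(D) = -3*D
m(s, v) = ¼ (m(s, v) = 1/4 = ¼)
Q = -375/2 (Q = (-3*(-5)*(-5))*((½)*5) = (15*(-5))*(5/2) = -75*5/2 = -375/2 ≈ -187.50)
(m(Y(-3), 3)*Q)*(-5) = ((¼)*(-375/2))*(-5) = -375/8*(-5) = 1875/8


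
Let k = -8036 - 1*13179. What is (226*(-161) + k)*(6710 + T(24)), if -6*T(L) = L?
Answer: -386272306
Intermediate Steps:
T(L) = -L/6
k = -21215 (k = -8036 - 13179 = -21215)
(226*(-161) + k)*(6710 + T(24)) = (226*(-161) - 21215)*(6710 - ⅙*24) = (-36386 - 21215)*(6710 - 4) = -57601*6706 = -386272306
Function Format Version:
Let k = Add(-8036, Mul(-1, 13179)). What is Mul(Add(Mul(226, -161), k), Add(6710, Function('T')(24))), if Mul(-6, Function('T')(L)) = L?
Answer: -386272306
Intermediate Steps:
Function('T')(L) = Mul(Rational(-1, 6), L)
k = -21215 (k = Add(-8036, -13179) = -21215)
Mul(Add(Mul(226, -161), k), Add(6710, Function('T')(24))) = Mul(Add(Mul(226, -161), -21215), Add(6710, Mul(Rational(-1, 6), 24))) = Mul(Add(-36386, -21215), Add(6710, -4)) = Mul(-57601, 6706) = -386272306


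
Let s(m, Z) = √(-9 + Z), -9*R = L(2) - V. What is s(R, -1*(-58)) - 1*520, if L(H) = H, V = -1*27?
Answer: -513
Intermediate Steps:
V = -27
R = -29/9 (R = -(2 - 1*(-27))/9 = -(2 + 27)/9 = -⅑*29 = -29/9 ≈ -3.2222)
s(R, -1*(-58)) - 1*520 = √(-9 - 1*(-58)) - 1*520 = √(-9 + 58) - 520 = √49 - 520 = 7 - 520 = -513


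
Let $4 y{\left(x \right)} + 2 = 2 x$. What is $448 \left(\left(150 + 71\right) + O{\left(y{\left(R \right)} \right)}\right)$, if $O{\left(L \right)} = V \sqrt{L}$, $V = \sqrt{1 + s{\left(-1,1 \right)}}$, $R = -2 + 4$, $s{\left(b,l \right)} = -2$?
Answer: $99008 + 224 i \sqrt{2} \approx 99008.0 + 316.78 i$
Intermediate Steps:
$R = 2$
$V = i$ ($V = \sqrt{1 - 2} = \sqrt{-1} = i \approx 1.0 i$)
$y{\left(x \right)} = - \frac{1}{2} + \frac{x}{2}$ ($y{\left(x \right)} = - \frac{1}{2} + \frac{2 x}{4} = - \frac{1}{2} + \frac{x}{2}$)
$O{\left(L \right)} = i \sqrt{L}$
$448 \left(\left(150 + 71\right) + O{\left(y{\left(R \right)} \right)}\right) = 448 \left(\left(150 + 71\right) + i \sqrt{- \frac{1}{2} + \frac{1}{2} \cdot 2}\right) = 448 \left(221 + i \sqrt{- \frac{1}{2} + 1}\right) = 448 \left(221 + \frac{i}{\sqrt{2}}\right) = 448 \left(221 + i \frac{\sqrt{2}}{2}\right) = 448 \left(221 + \frac{i \sqrt{2}}{2}\right) = 99008 + 224 i \sqrt{2}$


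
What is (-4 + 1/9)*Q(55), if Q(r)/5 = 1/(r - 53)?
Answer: -175/18 ≈ -9.7222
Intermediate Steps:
Q(r) = 5/(-53 + r) (Q(r) = 5/(r - 53) = 5/(-53 + r))
(-4 + 1/9)*Q(55) = (-4 + 1/9)*(5/(-53 + 55)) = (-4 + ⅑)*(5/2) = -175/(9*2) = -35/9*5/2 = -175/18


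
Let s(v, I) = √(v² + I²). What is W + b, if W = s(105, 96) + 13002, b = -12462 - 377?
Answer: 163 + 3*√2249 ≈ 305.27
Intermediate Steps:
b = -12839
s(v, I) = √(I² + v²)
W = 13002 + 3*√2249 (W = √(96² + 105²) + 13002 = √(9216 + 11025) + 13002 = √20241 + 13002 = 3*√2249 + 13002 = 13002 + 3*√2249 ≈ 13144.)
W + b = (13002 + 3*√2249) - 12839 = 163 + 3*√2249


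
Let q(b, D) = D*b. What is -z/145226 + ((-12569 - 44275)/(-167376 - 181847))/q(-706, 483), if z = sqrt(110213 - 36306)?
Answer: -9474/19847390759 - sqrt(73907)/145226 ≈ -0.0018724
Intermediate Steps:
z = sqrt(73907) ≈ 271.86
-z/145226 + ((-12569 - 44275)/(-167376 - 181847))/q(-706, 483) = -sqrt(73907)/145226 + ((-12569 - 44275)/(-167376 - 181847))/((483*(-706))) = -sqrt(73907)*(1/145226) - 56844/(-349223)/(-340998) = -sqrt(73907)/145226 - 56844*(-1/349223)*(-1/340998) = -sqrt(73907)/145226 + (56844/349223)*(-1/340998) = -sqrt(73907)/145226 - 9474/19847390759 = -9474/19847390759 - sqrt(73907)/145226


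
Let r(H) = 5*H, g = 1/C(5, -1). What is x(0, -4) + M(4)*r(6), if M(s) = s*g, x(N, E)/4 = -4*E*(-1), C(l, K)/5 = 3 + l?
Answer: -61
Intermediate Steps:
C(l, K) = 15 + 5*l (C(l, K) = 5*(3 + l) = 15 + 5*l)
g = 1/40 (g = 1/(15 + 5*5) = 1/(15 + 25) = 1/40 ≈ 0.025000)
x(N, E) = 16*E (x(N, E) = 4*(-4*E*(-1)) = 4*(4*E) = 16*E)
M(s) = s/40 (M(s) = s*(1/40) = s/40)
x(0, -4) + M(4)*r(6) = 16*(-4) + ((1/40)*4)*(5*6) = -64 + (⅒)*30 = -64 + 3 = -61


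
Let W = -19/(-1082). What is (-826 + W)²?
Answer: 798722926369/1170724 ≈ 6.8225e+5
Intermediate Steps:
W = 19/1082 (W = -19*(-1/1082) = 19/1082 ≈ 0.017560)
(-826 + W)² = (-826 + 19/1082)² = (-893713/1082)² = 798722926369/1170724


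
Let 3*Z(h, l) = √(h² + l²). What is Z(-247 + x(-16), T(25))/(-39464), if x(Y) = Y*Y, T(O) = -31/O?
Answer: -√51586/2959800 ≈ -7.6737e-5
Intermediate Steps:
x(Y) = Y²
Z(h, l) = √(h² + l²)/3
Z(-247 + x(-16), T(25))/(-39464) = (√((-247 + (-16)²)² + (-31/25)²)/3)/(-39464) = (√((-247 + 256)² + (-31*1/25)²)/3)*(-1/39464) = (√(9² + (-31/25)²)/3)*(-1/39464) = (√(81 + 961/625)/3)*(-1/39464) = (√(51586/625)/3)*(-1/39464) = ((√51586/25)/3)*(-1/39464) = (√51586/75)*(-1/39464) = -√51586/2959800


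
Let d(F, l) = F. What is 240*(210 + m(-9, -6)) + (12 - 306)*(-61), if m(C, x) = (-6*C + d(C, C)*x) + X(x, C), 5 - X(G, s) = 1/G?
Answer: 95494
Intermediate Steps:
X(G, s) = 5 - 1/G
m(C, x) = 5 - 1/x - 6*C + C*x (m(C, x) = (-6*C + C*x) + (5 - 1/x) = 5 - 1/x - 6*C + C*x)
240*(210 + m(-9, -6)) + (12 - 306)*(-61) = 240*(210 + (5 - 1/(-6) - 6*(-9) - 9*(-6))) + (12 - 306)*(-61) = 240*(210 + (5 - 1*(-⅙) + 54 + 54)) - 294*(-61) = 240*(210 + (5 + ⅙ + 54 + 54)) + 17934 = 240*(210 + 679/6) + 17934 = 240*(1939/6) + 17934 = 77560 + 17934 = 95494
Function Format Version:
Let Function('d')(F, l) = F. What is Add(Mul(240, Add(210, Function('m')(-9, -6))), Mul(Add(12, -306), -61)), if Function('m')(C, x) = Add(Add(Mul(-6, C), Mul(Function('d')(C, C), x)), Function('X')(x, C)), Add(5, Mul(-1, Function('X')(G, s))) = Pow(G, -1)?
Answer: 95494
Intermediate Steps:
Function('X')(G, s) = Add(5, Mul(-1, Pow(G, -1)))
Function('m')(C, x) = Add(5, Mul(-1, Pow(x, -1)), Mul(-6, C), Mul(C, x)) (Function('m')(C, x) = Add(Add(Mul(-6, C), Mul(C, x)), Add(5, Mul(-1, Pow(x, -1)))) = Add(5, Mul(-1, Pow(x, -1)), Mul(-6, C), Mul(C, x)))
Add(Mul(240, Add(210, Function('m')(-9, -6))), Mul(Add(12, -306), -61)) = Add(Mul(240, Add(210, Add(5, Mul(-1, Pow(-6, -1)), Mul(-6, -9), Mul(-9, -6)))), Mul(Add(12, -306), -61)) = Add(Mul(240, Add(210, Add(5, Mul(-1, Rational(-1, 6)), 54, 54))), Mul(-294, -61)) = Add(Mul(240, Add(210, Add(5, Rational(1, 6), 54, 54))), 17934) = Add(Mul(240, Add(210, Rational(679, 6))), 17934) = Add(Mul(240, Rational(1939, 6)), 17934) = Add(77560, 17934) = 95494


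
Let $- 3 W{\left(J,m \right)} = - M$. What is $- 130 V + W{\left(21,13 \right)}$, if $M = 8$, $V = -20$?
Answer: $\frac{7808}{3} \approx 2602.7$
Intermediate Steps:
$W{\left(J,m \right)} = \frac{8}{3}$ ($W{\left(J,m \right)} = - \frac{\left(-1\right) 8}{3} = \left(- \frac{1}{3}\right) \left(-8\right) = \frac{8}{3}$)
$- 130 V + W{\left(21,13 \right)} = \left(-130\right) \left(-20\right) + \frac{8}{3} = 2600 + \frac{8}{3} = \frac{7808}{3}$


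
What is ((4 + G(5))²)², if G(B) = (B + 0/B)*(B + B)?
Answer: 8503056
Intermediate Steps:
G(B) = 2*B² (G(B) = (B + 0)*(2*B) = B*(2*B) = 2*B²)
((4 + G(5))²)² = ((4 + 2*5²)²)² = ((4 + 2*25)²)² = ((4 + 50)²)² = (54²)² = 2916² = 8503056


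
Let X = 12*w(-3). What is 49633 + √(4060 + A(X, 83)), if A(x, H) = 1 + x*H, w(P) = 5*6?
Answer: 49633 + √33941 ≈ 49817.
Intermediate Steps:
w(P) = 30
X = 360 (X = 12*30 = 360)
A(x, H) = 1 + H*x
49633 + √(4060 + A(X, 83)) = 49633 + √(4060 + (1 + 83*360)) = 49633 + √(4060 + (1 + 29880)) = 49633 + √(4060 + 29881) = 49633 + √33941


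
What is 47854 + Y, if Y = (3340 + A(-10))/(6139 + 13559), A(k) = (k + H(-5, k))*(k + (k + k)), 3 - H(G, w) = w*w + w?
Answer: 471317171/9849 ≈ 47854.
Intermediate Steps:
H(G, w) = 3 - w - w**2 (H(G, w) = 3 - (w*w + w) = 3 - (w**2 + w) = 3 - (w + w**2) = 3 + (-w - w**2) = 3 - w - w**2)
A(k) = 3*k*(3 - k**2) (A(k) = (k + (3 - k - k**2))*(k + (k + k)) = (3 - k**2)*(k + 2*k) = (3 - k**2)*(3*k) = 3*k*(3 - k**2))
Y = 3125/9849 (Y = (3340 + 3*(-10)*(3 - 1*(-10)**2))/(6139 + 13559) = (3340 + 3*(-10)*(3 - 1*100))/19698 = (3340 + 3*(-10)*(3 - 100))*(1/19698) = (3340 + 3*(-10)*(-97))*(1/19698) = (3340 + 2910)*(1/19698) = 6250*(1/19698) = 3125/9849 ≈ 0.31729)
47854 + Y = 47854 + 3125/9849 = 471317171/9849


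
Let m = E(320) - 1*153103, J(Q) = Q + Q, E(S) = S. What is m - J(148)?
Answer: -153079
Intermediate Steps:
J(Q) = 2*Q
m = -152783 (m = 320 - 1*153103 = 320 - 153103 = -152783)
m - J(148) = -152783 - 2*148 = -152783 - 1*296 = -152783 - 296 = -153079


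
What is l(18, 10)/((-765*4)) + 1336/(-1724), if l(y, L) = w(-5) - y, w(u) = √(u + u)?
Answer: -56349/73270 - I*√10/3060 ≈ -0.76906 - 0.0010334*I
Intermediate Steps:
w(u) = √2*√u (w(u) = √(2*u) = √2*√u)
l(y, L) = -y + I*√10 (l(y, L) = √2*√(-5) - y = √2*(I*√5) - y = I*√10 - y = -y + I*√10)
l(18, 10)/((-765*4)) + 1336/(-1724) = (-1*18 + I*√10)/((-765*4)) + 1336/(-1724) = (-18 + I*√10)/(-3060) + 1336*(-1/1724) = (-18 + I*√10)*(-1/3060) - 334/431 = (1/170 - I*√10/3060) - 334/431 = -56349/73270 - I*√10/3060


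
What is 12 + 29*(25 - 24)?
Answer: 41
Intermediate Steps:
12 + 29*(25 - 24) = 12 + 29*1 = 12 + 29 = 41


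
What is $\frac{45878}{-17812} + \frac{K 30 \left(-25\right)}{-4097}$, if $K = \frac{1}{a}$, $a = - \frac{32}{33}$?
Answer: $- \frac{806954539}{291903056} \approx -2.7645$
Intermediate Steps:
$a = - \frac{32}{33}$ ($a = \left(-32\right) \frac{1}{33} = - \frac{32}{33} \approx -0.9697$)
$K = - \frac{33}{32}$ ($K = \frac{1}{- \frac{32}{33}} = - \frac{33}{32} \approx -1.0313$)
$\frac{45878}{-17812} + \frac{K 30 \left(-25\right)}{-4097} = \frac{45878}{-17812} + \frac{\left(- \frac{33}{32}\right) 30 \left(-25\right)}{-4097} = 45878 \left(- \frac{1}{17812}\right) + \left(- \frac{495}{16}\right) \left(-25\right) \left(- \frac{1}{4097}\right) = - \frac{22939}{8906} + \frac{12375}{16} \left(- \frac{1}{4097}\right) = - \frac{22939}{8906} - \frac{12375}{65552} = - \frac{806954539}{291903056}$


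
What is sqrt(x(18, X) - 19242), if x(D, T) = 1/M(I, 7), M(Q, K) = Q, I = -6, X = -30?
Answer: I*sqrt(692718)/6 ≈ 138.72*I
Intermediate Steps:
x(D, T) = -1/6 (x(D, T) = 1/(-6) = -1/6)
sqrt(x(18, X) - 19242) = sqrt(-1/6 - 19242) = sqrt(-115453/6) = I*sqrt(692718)/6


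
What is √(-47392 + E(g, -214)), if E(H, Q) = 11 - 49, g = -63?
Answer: 3*I*√5270 ≈ 217.78*I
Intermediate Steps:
E(H, Q) = -38
√(-47392 + E(g, -214)) = √(-47392 - 38) = √(-47430) = 3*I*√5270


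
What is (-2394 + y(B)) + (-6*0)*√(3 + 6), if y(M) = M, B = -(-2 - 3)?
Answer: -2389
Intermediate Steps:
B = 5 (B = -1*(-5) = 5)
(-2394 + y(B)) + (-6*0)*√(3 + 6) = (-2394 + 5) + (-6*0)*√(3 + 6) = -2389 + 0*√9 = -2389 + 0*3 = -2389 + 0 = -2389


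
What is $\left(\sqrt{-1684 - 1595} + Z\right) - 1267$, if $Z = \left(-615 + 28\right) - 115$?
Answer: $-1969 + i \sqrt{3279} \approx -1969.0 + 57.263 i$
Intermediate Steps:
$Z = -702$ ($Z = -587 - 115 = -702$)
$\left(\sqrt{-1684 - 1595} + Z\right) - 1267 = \left(\sqrt{-1684 - 1595} - 702\right) - 1267 = \left(\sqrt{-3279} - 702\right) - 1267 = \left(i \sqrt{3279} - 702\right) - 1267 = \left(-702 + i \sqrt{3279}\right) - 1267 = -1969 + i \sqrt{3279}$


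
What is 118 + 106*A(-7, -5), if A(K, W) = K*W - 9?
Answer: 2874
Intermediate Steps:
A(K, W) = -9 + K*W
118 + 106*A(-7, -5) = 118 + 106*(-9 - 7*(-5)) = 118 + 106*(-9 + 35) = 118 + 106*26 = 118 + 2756 = 2874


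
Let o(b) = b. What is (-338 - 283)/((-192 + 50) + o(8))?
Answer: 621/134 ≈ 4.6343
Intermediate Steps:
(-338 - 283)/((-192 + 50) + o(8)) = (-338 - 283)/((-192 + 50) + 8) = -621/(-142 + 8) = -621/(-134) = -621*(-1/134) = 621/134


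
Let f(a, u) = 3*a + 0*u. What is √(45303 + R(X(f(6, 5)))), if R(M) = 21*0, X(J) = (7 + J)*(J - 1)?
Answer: √45303 ≈ 212.84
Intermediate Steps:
f(a, u) = 3*a (f(a, u) = 3*a + 0 = 3*a)
X(J) = (-1 + J)*(7 + J) (X(J) = (7 + J)*(-1 + J) = (-1 + J)*(7 + J))
R(M) = 0
√(45303 + R(X(f(6, 5)))) = √(45303 + 0) = √45303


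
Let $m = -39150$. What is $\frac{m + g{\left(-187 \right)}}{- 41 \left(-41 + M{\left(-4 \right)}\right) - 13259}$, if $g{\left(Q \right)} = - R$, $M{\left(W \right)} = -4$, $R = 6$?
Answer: $\frac{1506}{439} \approx 3.4305$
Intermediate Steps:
$g{\left(Q \right)} = -6$ ($g{\left(Q \right)} = \left(-1\right) 6 = -6$)
$\frac{m + g{\left(-187 \right)}}{- 41 \left(-41 + M{\left(-4 \right)}\right) - 13259} = \frac{-39150 - 6}{- 41 \left(-41 - 4\right) - 13259} = - \frac{39156}{\left(-41\right) \left(-45\right) - 13259} = - \frac{39156}{1845 - 13259} = - \frac{39156}{-11414} = \left(-39156\right) \left(- \frac{1}{11414}\right) = \frac{1506}{439}$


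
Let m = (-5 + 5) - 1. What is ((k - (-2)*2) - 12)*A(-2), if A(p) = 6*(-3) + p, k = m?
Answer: 180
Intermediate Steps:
m = -1 (m = 0 - 1 = -1)
k = -1
A(p) = -18 + p
((k - (-2)*2) - 12)*A(-2) = ((-1 - (-2)*2) - 12)*(-18 - 2) = ((-1 - 1*(-4)) - 12)*(-20) = ((-1 + 4) - 12)*(-20) = (3 - 12)*(-20) = -9*(-20) = 180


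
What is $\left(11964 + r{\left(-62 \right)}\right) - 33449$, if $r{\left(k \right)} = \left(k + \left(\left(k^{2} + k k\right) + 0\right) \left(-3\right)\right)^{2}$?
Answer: $534790391$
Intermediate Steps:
$r{\left(k \right)} = \left(k - 6 k^{2}\right)^{2}$ ($r{\left(k \right)} = \left(k + \left(\left(k^{2} + k^{2}\right) + 0\right) \left(-3\right)\right)^{2} = \left(k + \left(2 k^{2} + 0\right) \left(-3\right)\right)^{2} = \left(k + 2 k^{2} \left(-3\right)\right)^{2} = \left(k - 6 k^{2}\right)^{2}$)
$\left(11964 + r{\left(-62 \right)}\right) - 33449 = \left(11964 + \left(-62\right)^{2} \left(-1 + 6 \left(-62\right)\right)^{2}\right) - 33449 = \left(11964 + 3844 \left(-1 - 372\right)^{2}\right) - 33449 = \left(11964 + 3844 \left(-373\right)^{2}\right) - 33449 = \left(11964 + 3844 \cdot 139129\right) - 33449 = \left(11964 + 534811876\right) - 33449 = 534823840 - 33449 = 534790391$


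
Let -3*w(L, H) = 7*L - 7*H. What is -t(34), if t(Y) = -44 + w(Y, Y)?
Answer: 44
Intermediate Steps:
w(L, H) = -7*L/3 + 7*H/3 (w(L, H) = -(7*L - 7*H)/3 = -(-7*H + 7*L)/3 = -7*L/3 + 7*H/3)
t(Y) = -44 (t(Y) = -44 + (-7*Y/3 + 7*Y/3) = -44 + 0 = -44)
-t(34) = -1*(-44) = 44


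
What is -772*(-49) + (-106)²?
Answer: 49064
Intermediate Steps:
-772*(-49) + (-106)² = 37828 + 11236 = 49064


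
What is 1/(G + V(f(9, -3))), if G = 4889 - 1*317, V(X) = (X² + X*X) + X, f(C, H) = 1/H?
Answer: 9/41147 ≈ 0.00021873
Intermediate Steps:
f(C, H) = 1/H
V(X) = X + 2*X² (V(X) = (X² + X²) + X = 2*X² + X = X + 2*X²)
G = 4572 (G = 4889 - 317 = 4572)
1/(G + V(f(9, -3))) = 1/(4572 + (1 + 2/(-3))/(-3)) = 1/(4572 - (1 + 2*(-⅓))/3) = 1/(4572 - (1 - ⅔)/3) = 1/(4572 - ⅓*⅓) = 1/(4572 - ⅑) = 1/(41147/9) = 9/41147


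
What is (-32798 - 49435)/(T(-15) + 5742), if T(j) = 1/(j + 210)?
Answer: -16035435/1119691 ≈ -14.321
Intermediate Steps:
T(j) = 1/(210 + j)
(-32798 - 49435)/(T(-15) + 5742) = (-32798 - 49435)/(1/(210 - 15) + 5742) = -82233/(1/195 + 5742) = -82233/1119691/195 = -82233*195/1119691 = -16035435/1119691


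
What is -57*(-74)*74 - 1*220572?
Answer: 91560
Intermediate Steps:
-57*(-74)*74 - 1*220572 = 4218*74 - 220572 = 312132 - 220572 = 91560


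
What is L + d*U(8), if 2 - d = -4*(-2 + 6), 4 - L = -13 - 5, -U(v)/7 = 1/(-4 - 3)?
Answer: 40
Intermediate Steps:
U(v) = 1 (U(v) = -7/(-4 - 3) = -7/(-7) = -7*(-1/7) = 1)
L = 22 (L = 4 - (-13 - 5) = 4 - 1*(-18) = 4 + 18 = 22)
d = 18 (d = 2 - (-4)*(-2 + 6) = 2 - (-4)*4 = 2 - 1*(-16) = 2 + 16 = 18)
L + d*U(8) = 22 + 18*1 = 22 + 18 = 40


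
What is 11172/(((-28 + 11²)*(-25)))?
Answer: -3724/775 ≈ -4.8052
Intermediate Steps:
11172/(((-28 + 11²)*(-25))) = 11172/(((-28 + 121)*(-25))) = 11172/((93*(-25))) = 11172/(-2325) = 11172*(-1/2325) = -3724/775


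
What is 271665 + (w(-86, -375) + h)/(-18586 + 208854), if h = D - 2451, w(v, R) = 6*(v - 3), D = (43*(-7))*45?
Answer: 25844569845/95134 ≈ 2.7167e+5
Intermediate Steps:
D = -13545 (D = -301*45 = -13545)
w(v, R) = -18 + 6*v (w(v, R) = 6*(-3 + v) = -18 + 6*v)
h = -15996 (h = -13545 - 2451 = -15996)
271665 + (w(-86, -375) + h)/(-18586 + 208854) = 271665 + ((-18 + 6*(-86)) - 15996)/(-18586 + 208854) = 271665 + ((-18 - 516) - 15996)/190268 = 271665 + (-534 - 15996)*(1/190268) = 271665 - 16530*1/190268 = 271665 - 8265/95134 = 25844569845/95134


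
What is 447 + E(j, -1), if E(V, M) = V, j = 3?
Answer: 450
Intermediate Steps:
447 + E(j, -1) = 447 + 3 = 450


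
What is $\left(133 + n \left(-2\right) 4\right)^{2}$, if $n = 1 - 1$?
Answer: $17689$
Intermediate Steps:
$n = 0$ ($n = 1 - 1 = 0$)
$\left(133 + n \left(-2\right) 4\right)^{2} = \left(133 + 0 \left(-2\right) 4\right)^{2} = \left(133 + 0 \cdot 4\right)^{2} = \left(133 + 0\right)^{2} = 133^{2} = 17689$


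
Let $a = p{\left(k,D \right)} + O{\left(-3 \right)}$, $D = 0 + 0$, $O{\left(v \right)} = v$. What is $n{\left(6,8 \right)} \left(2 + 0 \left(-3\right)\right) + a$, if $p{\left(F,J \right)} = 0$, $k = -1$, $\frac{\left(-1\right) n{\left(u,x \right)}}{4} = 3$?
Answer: $-27$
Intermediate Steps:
$n{\left(u,x \right)} = -12$ ($n{\left(u,x \right)} = \left(-4\right) 3 = -12$)
$D = 0$
$a = -3$ ($a = 0 - 3 = -3$)
$n{\left(6,8 \right)} \left(2 + 0 \left(-3\right)\right) + a = - 12 \left(2 + 0 \left(-3\right)\right) - 3 = - 12 \left(2 + 0\right) - 3 = \left(-12\right) 2 - 3 = -24 - 3 = -27$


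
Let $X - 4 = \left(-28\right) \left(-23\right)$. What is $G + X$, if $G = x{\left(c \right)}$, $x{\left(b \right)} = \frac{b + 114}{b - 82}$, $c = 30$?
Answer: $\frac{8388}{13} \approx 645.23$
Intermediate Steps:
$X = 648$ ($X = 4 - -644 = 4 + 644 = 648$)
$x{\left(b \right)} = \frac{114 + b}{-82 + b}$
$G = - \frac{36}{13}$ ($G = \frac{114 + 30}{-82 + 30} = \frac{1}{-52} \cdot 144 = \left(- \frac{1}{52}\right) 144 = - \frac{36}{13} \approx -2.7692$)
$G + X = - \frac{36}{13} + 648 = \frac{8388}{13}$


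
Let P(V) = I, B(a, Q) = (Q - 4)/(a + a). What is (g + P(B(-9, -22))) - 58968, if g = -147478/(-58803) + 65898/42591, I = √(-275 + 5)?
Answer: -49224645419024/834826191 + 3*I*√30 ≈ -58964.0 + 16.432*I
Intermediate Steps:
I = 3*I*√30 (I = √(-270) = 3*I*√30 ≈ 16.432*I)
B(a, Q) = (-4 + Q)/(2*a) (B(a, Q) = (-4 + Q)/((2*a)) = (-4 + Q)*(1/(2*a)) = (-4 + Q)/(2*a))
P(V) = 3*I*√30
g = 3385411864/834826191 (g = -147478*(-1/58803) + 65898*(1/42591) = 147478/58803 + 21966/14197 = 3385411864/834826191 ≈ 4.0552)
(g + P(B(-9, -22))) - 58968 = (3385411864/834826191 + 3*I*√30) - 58968 = -49224645419024/834826191 + 3*I*√30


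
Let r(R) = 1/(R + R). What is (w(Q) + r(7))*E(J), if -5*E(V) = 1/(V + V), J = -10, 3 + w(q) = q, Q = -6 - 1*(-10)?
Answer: 3/280 ≈ 0.010714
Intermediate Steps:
Q = 4 (Q = -6 + 10 = 4)
w(q) = -3 + q
r(R) = 1/(2*R)
E(V) = -1/(10*V) (E(V) = -1/(5*(V + V)) = -1/(2*V)/5 = -1/(10*V))
(w(Q) + r(7))*E(J) = ((-3 + 4) + (1/2)/7)*(-1/10/(-10)) = (1 + (1/2)*(1/7))*(-1/10*(-1/10)) = (1 + 1/14)*(1/100) = (15/14)*(1/100) = 3/280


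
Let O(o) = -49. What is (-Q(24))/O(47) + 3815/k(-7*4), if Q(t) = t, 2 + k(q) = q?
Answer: -37243/294 ≈ -126.68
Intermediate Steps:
k(q) = -2 + q
(-Q(24))/O(47) + 3815/k(-7*4) = -1*24/(-49) + 3815/(-2 - 7*4) = -24*(-1/49) + 3815/(-2 - 28) = 24/49 + 3815/(-30) = 24/49 + 3815*(-1/30) = 24/49 - 763/6 = -37243/294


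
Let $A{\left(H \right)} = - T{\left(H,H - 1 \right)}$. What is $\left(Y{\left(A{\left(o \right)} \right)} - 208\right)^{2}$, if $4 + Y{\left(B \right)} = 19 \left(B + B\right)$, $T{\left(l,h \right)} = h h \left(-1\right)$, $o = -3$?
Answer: $156816$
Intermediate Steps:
$T{\left(l,h \right)} = - h^{2}$ ($T{\left(l,h \right)} = h^{2} \left(-1\right) = - h^{2}$)
$A{\left(H \right)} = \left(-1 + H\right)^{2}$ ($A{\left(H \right)} = - \left(-1\right) \left(H - 1\right)^{2} = - \left(-1\right) \left(-1 + H\right)^{2} = \left(-1 + H\right)^{2}$)
$Y{\left(B \right)} = -4 + 38 B$ ($Y{\left(B \right)} = -4 + 19 \left(B + B\right) = -4 + 19 \cdot 2 B = -4 + 38 B$)
$\left(Y{\left(A{\left(o \right)} \right)} - 208\right)^{2} = \left(\left(-4 + 38 \left(-1 - 3\right)^{2}\right) - 208\right)^{2} = \left(\left(-4 + 38 \left(-4\right)^{2}\right) - 208\right)^{2} = \left(\left(-4 + 38 \cdot 16\right) - 208\right)^{2} = \left(\left(-4 + 608\right) - 208\right)^{2} = \left(604 - 208\right)^{2} = 396^{2} = 156816$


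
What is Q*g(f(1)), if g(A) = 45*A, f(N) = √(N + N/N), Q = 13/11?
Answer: 585*√2/11 ≈ 75.210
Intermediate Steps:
Q = 13/11 (Q = 13*(1/11) = 13/11 ≈ 1.1818)
f(N) = √(1 + N) (f(N) = √(N + 1) = √(1 + N))
Q*g(f(1)) = 13*(45*√(1 + 1))/11 = 13*(45*√2)/11 = 585*√2/11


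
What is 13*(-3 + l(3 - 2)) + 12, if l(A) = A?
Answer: -14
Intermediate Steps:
13*(-3 + l(3 - 2)) + 12 = 13*(-3 + (3 - 2)) + 12 = 13*(-3 + 1) + 12 = 13*(-2) + 12 = -26 + 12 = -14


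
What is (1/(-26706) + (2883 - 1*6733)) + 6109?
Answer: 60328853/26706 ≈ 2259.0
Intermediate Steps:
(1/(-26706) + (2883 - 1*6733)) + 6109 = (-1/26706 + (2883 - 6733)) + 6109 = (-1/26706 - 3850) + 6109 = -102818101/26706 + 6109 = 60328853/26706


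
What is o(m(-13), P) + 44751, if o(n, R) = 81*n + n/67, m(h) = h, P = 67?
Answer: 2927753/67 ≈ 43698.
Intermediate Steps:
o(n, R) = 5428*n/67 (o(n, R) = 81*n + n*(1/67) = 81*n + n/67 = 5428*n/67)
o(m(-13), P) + 44751 = (5428/67)*(-13) + 44751 = -70564/67 + 44751 = 2927753/67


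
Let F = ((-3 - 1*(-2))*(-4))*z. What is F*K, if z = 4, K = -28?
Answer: -448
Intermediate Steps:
F = 16 (F = ((-3 - 1*(-2))*(-4))*4 = ((-3 + 2)*(-4))*4 = -1*(-4)*4 = 4*4 = 16)
F*K = 16*(-28) = -448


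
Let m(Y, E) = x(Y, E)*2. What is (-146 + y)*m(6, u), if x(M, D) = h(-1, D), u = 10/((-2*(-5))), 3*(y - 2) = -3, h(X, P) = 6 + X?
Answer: -1450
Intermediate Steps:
y = 1 (y = 2 + (⅓)*(-3) = 2 - 1 = 1)
u = 1 (u = 10/10 = 10*(⅒) = 1)
x(M, D) = 5 (x(M, D) = 6 - 1 = 5)
m(Y, E) = 10 (m(Y, E) = 5*2 = 10)
(-146 + y)*m(6, u) = (-146 + 1)*10 = -145*10 = -1450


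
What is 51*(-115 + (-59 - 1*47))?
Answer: -11271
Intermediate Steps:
51*(-115 + (-59 - 1*47)) = 51*(-115 + (-59 - 47)) = 51*(-115 - 106) = 51*(-221) = -11271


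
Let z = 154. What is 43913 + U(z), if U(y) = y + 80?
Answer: 44147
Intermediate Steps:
U(y) = 80 + y
43913 + U(z) = 43913 + (80 + 154) = 43913 + 234 = 44147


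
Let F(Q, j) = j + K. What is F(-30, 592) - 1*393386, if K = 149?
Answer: -392645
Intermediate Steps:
F(Q, j) = 149 + j (F(Q, j) = j + 149 = 149 + j)
F(-30, 592) - 1*393386 = (149 + 592) - 1*393386 = 741 - 393386 = -392645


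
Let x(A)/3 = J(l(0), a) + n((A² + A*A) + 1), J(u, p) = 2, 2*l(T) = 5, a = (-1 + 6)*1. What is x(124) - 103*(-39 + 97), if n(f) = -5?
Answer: -5983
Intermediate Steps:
a = 5 (a = 5*1 = 5)
l(T) = 5/2 (l(T) = (½)*5 = 5/2)
x(A) = -9 (x(A) = 3*(2 - 5) = 3*(-3) = -9)
x(124) - 103*(-39 + 97) = -9 - 103*(-39 + 97) = -9 - 103*58 = -9 - 1*5974 = -9 - 5974 = -5983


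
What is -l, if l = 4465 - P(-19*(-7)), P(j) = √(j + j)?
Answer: -4465 + √266 ≈ -4448.7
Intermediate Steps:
P(j) = √2*√j (P(j) = √(2*j) = √2*√j)
l = 4465 - √266 (l = 4465 - √2*√(-19*(-7)) = 4465 - √2*√133 = 4465 - √266 ≈ 4448.7)
-l = -(4465 - √266) = -4465 + √266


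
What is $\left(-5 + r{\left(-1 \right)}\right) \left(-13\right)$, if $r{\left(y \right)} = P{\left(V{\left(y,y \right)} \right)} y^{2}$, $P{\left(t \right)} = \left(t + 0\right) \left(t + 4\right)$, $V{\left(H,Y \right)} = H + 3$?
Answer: $-91$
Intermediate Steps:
$V{\left(H,Y \right)} = 3 + H$
$P{\left(t \right)} = t \left(4 + t\right)$
$r{\left(y \right)} = y^{2} \left(3 + y\right) \left(7 + y\right)$ ($r{\left(y \right)} = \left(3 + y\right) \left(4 + \left(3 + y\right)\right) y^{2} = \left(3 + y\right) \left(7 + y\right) y^{2} = y^{2} \left(3 + y\right) \left(7 + y\right)$)
$\left(-5 + r{\left(-1 \right)}\right) \left(-13\right) = \left(-5 + \left(-1\right)^{2} \left(3 - 1\right) \left(7 - 1\right)\right) \left(-13\right) = \left(-5 + 1 \cdot 2 \cdot 6\right) \left(-13\right) = \left(-5 + 12\right) \left(-13\right) = 7 \left(-13\right) = -91$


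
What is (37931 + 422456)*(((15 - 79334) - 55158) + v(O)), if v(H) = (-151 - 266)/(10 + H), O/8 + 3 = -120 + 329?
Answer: -102649396970521/1658 ≈ -6.1912e+10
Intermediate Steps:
O = 1648 (O = -24 + 8*(-120 + 329) = -24 + 8*209 = -24 + 1672 = 1648)
v(H) = -417/(10 + H)
(37931 + 422456)*(((15 - 79334) - 55158) + v(O)) = (37931 + 422456)*(((15 - 79334) - 55158) - 417/(10 + 1648)) = 460387*((-79319 - 55158) - 417/1658) = 460387*(-134477 - 417*1/1658) = 460387*(-134477 - 417/1658) = 460387*(-222963283/1658) = -102649396970521/1658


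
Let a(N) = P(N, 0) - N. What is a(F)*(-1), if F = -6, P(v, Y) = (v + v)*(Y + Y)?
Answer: -6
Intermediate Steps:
P(v, Y) = 4*Y*v (P(v, Y) = (2*v)*(2*Y) = 4*Y*v)
a(N) = -N (a(N) = 4*0*N - N = 0 - N = -N)
a(F)*(-1) = -1*(-6)*(-1) = 6*(-1) = -6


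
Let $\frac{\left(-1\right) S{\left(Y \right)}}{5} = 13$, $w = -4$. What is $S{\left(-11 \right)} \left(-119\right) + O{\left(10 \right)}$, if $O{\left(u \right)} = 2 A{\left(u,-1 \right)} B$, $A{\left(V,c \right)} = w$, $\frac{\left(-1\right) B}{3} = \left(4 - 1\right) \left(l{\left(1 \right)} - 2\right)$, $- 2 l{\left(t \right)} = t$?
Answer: $7555$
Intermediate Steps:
$S{\left(Y \right)} = -65$ ($S{\left(Y \right)} = \left(-5\right) 13 = -65$)
$l{\left(t \right)} = - \frac{t}{2}$
$B = \frac{45}{2}$ ($B = - 3 \left(4 - 1\right) \left(\left(- \frac{1}{2}\right) 1 - 2\right) = - 3 \cdot 3 \left(- \frac{1}{2} - 2\right) = - 3 \cdot 3 \left(- \frac{5}{2}\right) = \left(-3\right) \left(- \frac{15}{2}\right) = \frac{45}{2} \approx 22.5$)
$A{\left(V,c \right)} = -4$
$O{\left(u \right)} = -180$ ($O{\left(u \right)} = 2 \left(-4\right) \frac{45}{2} = \left(-8\right) \frac{45}{2} = -180$)
$S{\left(-11 \right)} \left(-119\right) + O{\left(10 \right)} = \left(-65\right) \left(-119\right) - 180 = 7735 - 180 = 7555$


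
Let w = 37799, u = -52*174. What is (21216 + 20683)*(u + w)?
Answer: 1204638149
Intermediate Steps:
u = -9048
(21216 + 20683)*(u + w) = (21216 + 20683)*(-9048 + 37799) = 41899*28751 = 1204638149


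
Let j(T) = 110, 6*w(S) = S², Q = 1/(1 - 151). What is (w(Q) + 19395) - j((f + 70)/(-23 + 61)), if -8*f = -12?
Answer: 2603475001/135000 ≈ 19285.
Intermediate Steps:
f = 3/2 (f = -⅛*(-12) = 3/2 ≈ 1.5000)
Q = -1/150 (Q = 1/(-150) = -1/150 ≈ -0.0066667)
w(S) = S²/6
(w(Q) + 19395) - j((f + 70)/(-23 + 61)) = ((-1/150)²/6 + 19395) - 1*110 = ((⅙)*(1/22500) + 19395) - 110 = (1/135000 + 19395) - 110 = 2618325001/135000 - 110 = 2603475001/135000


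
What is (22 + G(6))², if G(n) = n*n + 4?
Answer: 3844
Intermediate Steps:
G(n) = 4 + n² (G(n) = n² + 4 = 4 + n²)
(22 + G(6))² = (22 + (4 + 6²))² = (22 + (4 + 36))² = (22 + 40)² = 62² = 3844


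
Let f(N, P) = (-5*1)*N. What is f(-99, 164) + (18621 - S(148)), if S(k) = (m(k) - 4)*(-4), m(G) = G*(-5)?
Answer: 16140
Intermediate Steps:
m(G) = -5*G
S(k) = 16 + 20*k (S(k) = (-5*k - 4)*(-4) = (-4 - 5*k)*(-4) = 16 + 20*k)
f(N, P) = -5*N
f(-99, 164) + (18621 - S(148)) = -5*(-99) + (18621 - (16 + 20*148)) = 495 + (18621 - (16 + 2960)) = 495 + (18621 - 1*2976) = 495 + (18621 - 2976) = 495 + 15645 = 16140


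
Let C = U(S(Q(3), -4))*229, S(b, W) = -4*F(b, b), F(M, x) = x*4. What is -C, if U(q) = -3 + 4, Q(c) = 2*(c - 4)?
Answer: -229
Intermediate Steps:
F(M, x) = 4*x
Q(c) = -8 + 2*c (Q(c) = 2*(-4 + c) = -8 + 2*c)
S(b, W) = -16*b
U(q) = 1
C = 229 (C = 1*229 = 229)
-C = -1*229 = -229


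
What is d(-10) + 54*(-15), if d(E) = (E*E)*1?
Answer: -710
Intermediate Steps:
d(E) = E² (d(E) = E²*1 = E²)
d(-10) + 54*(-15) = (-10)² + 54*(-15) = 100 - 810 = -710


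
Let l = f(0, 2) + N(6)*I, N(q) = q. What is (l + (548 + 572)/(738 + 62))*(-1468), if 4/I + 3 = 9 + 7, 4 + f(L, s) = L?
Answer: 71932/65 ≈ 1106.6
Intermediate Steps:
f(L, s) = -4 + L
I = 4/13 (I = 4/(-3 + (9 + 7)) = 4/(-3 + 16) = 4/13 ≈ 0.30769)
l = -28/13 (l = (-4 + 0) + 6*(4/13) = -4 + 24/13 = -28/13 ≈ -2.1538)
(l + (548 + 572)/(738 + 62))*(-1468) = (-28/13 + (548 + 572)/(738 + 62))*(-1468) = (-28/13 + 1120/800)*(-1468) = (-28/13 + 1120*(1/800))*(-1468) = (-28/13 + 7/5)*(-1468) = -49/65*(-1468) = 71932/65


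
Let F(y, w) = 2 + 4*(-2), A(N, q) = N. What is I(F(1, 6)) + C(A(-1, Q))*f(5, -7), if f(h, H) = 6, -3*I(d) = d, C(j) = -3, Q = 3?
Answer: -16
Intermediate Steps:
F(y, w) = -6 (F(y, w) = 2 - 8 = -6)
I(d) = -d/3
I(F(1, 6)) + C(A(-1, Q))*f(5, -7) = -⅓*(-6) - 3*6 = 2 - 18 = -16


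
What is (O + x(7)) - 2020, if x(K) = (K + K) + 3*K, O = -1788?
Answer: -3773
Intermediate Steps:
x(K) = 5*K (x(K) = 2*K + 3*K = 5*K)
(O + x(7)) - 2020 = (-1788 + 5*7) - 2020 = (-1788 + 35) - 2020 = -1753 - 2020 = -3773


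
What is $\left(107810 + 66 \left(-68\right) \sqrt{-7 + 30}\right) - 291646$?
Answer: $-183836 - 4488 \sqrt{23} \approx -2.0536 \cdot 10^{5}$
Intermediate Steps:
$\left(107810 + 66 \left(-68\right) \sqrt{-7 + 30}\right) - 291646 = \left(107810 - 4488 \sqrt{23}\right) - 291646 = -183836 - 4488 \sqrt{23}$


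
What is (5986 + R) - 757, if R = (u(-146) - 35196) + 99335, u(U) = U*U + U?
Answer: 90538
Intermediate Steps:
u(U) = U + U² (u(U) = U² + U = U + U²)
R = 85309 (R = (-146*(1 - 146) - 35196) + 99335 = (-146*(-145) - 35196) + 99335 = (21170 - 35196) + 99335 = -14026 + 99335 = 85309)
(5986 + R) - 757 = (5986 + 85309) - 757 = 91295 - 757 = 90538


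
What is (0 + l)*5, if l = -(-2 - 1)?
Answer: 15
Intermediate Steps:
l = 3 (l = -1*(-3) = 3)
(0 + l)*5 = (0 + 3)*5 = 3*5 = 15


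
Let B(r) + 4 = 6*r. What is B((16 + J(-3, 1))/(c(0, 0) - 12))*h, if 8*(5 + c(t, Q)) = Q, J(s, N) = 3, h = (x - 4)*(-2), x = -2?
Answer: -2184/17 ≈ -128.47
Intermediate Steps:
h = 12 (h = (-2 - 4)*(-2) = -6*(-2) = 12)
c(t, Q) = -5 + Q/8
B(r) = -4 + 6*r
B((16 + J(-3, 1))/(c(0, 0) - 12))*h = (-4 + 6*((16 + 3)/((-5 + (⅛)*0) - 12)))*12 = (-4 + 6*(19/((-5 + 0) - 12)))*12 = (-4 + 6*(19/(-5 - 12)))*12 = (-4 + 6*(19/(-17)))*12 = (-4 + 6*(19*(-1/17)))*12 = (-4 + 6*(-19/17))*12 = (-4 - 114/17)*12 = -182/17*12 = -2184/17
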